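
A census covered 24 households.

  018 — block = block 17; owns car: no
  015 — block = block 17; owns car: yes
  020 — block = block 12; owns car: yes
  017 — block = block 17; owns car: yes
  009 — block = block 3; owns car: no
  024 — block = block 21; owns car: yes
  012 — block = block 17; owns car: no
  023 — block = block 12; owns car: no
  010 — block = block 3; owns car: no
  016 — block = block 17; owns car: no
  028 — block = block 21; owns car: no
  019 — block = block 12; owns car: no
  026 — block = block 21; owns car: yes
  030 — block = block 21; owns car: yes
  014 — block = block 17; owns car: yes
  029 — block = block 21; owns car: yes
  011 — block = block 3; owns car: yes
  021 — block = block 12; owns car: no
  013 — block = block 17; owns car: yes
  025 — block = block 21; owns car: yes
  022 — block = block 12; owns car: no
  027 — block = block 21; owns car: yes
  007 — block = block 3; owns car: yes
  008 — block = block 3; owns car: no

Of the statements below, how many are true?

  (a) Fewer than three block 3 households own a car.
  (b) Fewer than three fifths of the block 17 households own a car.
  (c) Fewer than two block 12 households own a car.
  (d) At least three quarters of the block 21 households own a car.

(a) block 3: |A| = 5, |A ∩ B| = 2; needs |A ∩ B| < 3 — true.
(b) block 17: |A| = 7, |A ∩ B| = 4; needs |A ∩ B| / |A| < 3/5 — true.
(c) block 12: |A| = 5, |A ∩ B| = 1; needs |A ∩ B| < 2 — true.
(d) block 21: |A| = 7, |A ∩ B| = 6; needs |A ∩ B| / |A| ≥ 3/4 — true.

4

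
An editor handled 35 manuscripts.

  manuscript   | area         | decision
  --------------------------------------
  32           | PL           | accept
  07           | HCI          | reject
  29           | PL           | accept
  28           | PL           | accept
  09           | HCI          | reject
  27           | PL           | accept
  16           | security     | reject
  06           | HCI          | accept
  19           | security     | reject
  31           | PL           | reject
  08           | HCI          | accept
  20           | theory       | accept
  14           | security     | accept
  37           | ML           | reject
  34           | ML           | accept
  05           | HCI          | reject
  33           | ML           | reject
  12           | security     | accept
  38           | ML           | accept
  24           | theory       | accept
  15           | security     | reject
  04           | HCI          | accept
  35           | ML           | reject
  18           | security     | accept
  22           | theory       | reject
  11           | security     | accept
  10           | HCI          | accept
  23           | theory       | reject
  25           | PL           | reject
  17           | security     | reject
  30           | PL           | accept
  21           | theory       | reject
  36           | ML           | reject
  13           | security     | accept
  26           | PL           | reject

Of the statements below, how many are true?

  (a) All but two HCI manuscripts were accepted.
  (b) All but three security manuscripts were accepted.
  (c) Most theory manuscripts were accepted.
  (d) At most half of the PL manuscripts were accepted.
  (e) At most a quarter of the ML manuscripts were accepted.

(a) HCI: |A| = 7, |A ∩ B| = 4; needs |A ∖ B| = 2 — false.
(b) security: |A| = 9, |A ∩ B| = 5; needs |A ∖ B| = 3 — false.
(c) theory: |A| = 5, |A ∩ B| = 2; needs |A ∩ B| > |A ∖ B| — false.
(d) PL: |A| = 8, |A ∩ B| = 5; needs |A ∩ B| ≤ |A ∖ B| — false.
(e) ML: |A| = 6, |A ∩ B| = 2; needs |A ∩ B| / |A| ≤ 1/4 — false.

0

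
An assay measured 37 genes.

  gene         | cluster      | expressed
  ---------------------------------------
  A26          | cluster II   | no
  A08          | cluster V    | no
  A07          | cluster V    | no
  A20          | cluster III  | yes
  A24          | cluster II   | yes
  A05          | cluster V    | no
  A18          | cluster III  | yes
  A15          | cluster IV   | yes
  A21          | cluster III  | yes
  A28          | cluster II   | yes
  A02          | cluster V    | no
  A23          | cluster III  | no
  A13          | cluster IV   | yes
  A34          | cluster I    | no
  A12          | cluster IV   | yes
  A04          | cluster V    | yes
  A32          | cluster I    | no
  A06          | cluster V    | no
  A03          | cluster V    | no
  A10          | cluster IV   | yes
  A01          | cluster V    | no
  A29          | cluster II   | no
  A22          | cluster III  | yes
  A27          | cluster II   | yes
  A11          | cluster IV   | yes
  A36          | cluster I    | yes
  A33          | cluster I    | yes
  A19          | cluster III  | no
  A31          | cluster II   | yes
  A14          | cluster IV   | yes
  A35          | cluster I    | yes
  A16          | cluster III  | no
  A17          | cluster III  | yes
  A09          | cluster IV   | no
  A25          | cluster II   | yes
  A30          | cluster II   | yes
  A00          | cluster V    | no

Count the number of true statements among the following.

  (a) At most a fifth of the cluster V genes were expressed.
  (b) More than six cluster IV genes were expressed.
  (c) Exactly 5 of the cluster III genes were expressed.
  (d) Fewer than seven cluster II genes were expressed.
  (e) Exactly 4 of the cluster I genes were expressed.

(a) cluster V: |A| = 9, |A ∩ B| = 1; needs |A ∩ B| / |A| ≤ 1/5 — true.
(b) cluster IV: |A| = 7, |A ∩ B| = 6; needs |A ∩ B| > 6 — false.
(c) cluster III: |A| = 8, |A ∩ B| = 5; needs |A ∩ B| = 5 — true.
(d) cluster II: |A| = 8, |A ∩ B| = 6; needs |A ∩ B| < 7 — true.
(e) cluster I: |A| = 5, |A ∩ B| = 3; needs |A ∩ B| = 4 — false.

3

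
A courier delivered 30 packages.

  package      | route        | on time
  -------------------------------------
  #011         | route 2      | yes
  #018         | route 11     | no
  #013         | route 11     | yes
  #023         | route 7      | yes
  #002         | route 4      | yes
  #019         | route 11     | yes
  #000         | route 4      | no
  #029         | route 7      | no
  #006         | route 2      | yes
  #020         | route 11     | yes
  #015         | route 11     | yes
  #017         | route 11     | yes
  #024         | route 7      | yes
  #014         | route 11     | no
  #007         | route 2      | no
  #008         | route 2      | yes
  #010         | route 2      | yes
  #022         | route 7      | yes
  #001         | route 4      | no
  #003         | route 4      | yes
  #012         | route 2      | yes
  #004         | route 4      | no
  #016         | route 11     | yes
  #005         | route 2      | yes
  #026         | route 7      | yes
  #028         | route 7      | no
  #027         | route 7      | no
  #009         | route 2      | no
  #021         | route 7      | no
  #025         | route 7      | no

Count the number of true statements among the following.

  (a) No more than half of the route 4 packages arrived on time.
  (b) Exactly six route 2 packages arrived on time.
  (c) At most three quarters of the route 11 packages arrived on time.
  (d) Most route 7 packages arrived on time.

(a) route 4: |A| = 5, |A ∩ B| = 2; needs |A ∩ B| ≤ |A ∖ B| — true.
(b) route 2: |A| = 8, |A ∩ B| = 6; needs |A ∩ B| = 6 — true.
(c) route 11: |A| = 8, |A ∩ B| = 6; needs |A ∩ B| / |A| ≤ 3/4 — true.
(d) route 7: |A| = 9, |A ∩ B| = 4; needs |A ∩ B| > |A ∖ B| — false.

3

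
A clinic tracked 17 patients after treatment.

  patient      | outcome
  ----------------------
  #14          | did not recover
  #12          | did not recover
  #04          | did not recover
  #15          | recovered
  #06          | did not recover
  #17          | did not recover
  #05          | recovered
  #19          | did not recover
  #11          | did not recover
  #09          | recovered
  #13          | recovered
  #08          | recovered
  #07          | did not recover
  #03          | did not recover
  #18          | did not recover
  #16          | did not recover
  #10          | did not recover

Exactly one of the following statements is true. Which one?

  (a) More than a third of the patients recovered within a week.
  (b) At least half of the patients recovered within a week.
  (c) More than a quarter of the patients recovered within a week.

|A| = 17, |A ∩ B| = 5, |A ∖ B| = 12.
(a) requires |A ∩ B| / |A| > 1/3: false.
(b) requires |A ∩ B| ≥ |A ∖ B|: false.
(c) requires |A ∩ B| / |A| > 1/4: true.

(c)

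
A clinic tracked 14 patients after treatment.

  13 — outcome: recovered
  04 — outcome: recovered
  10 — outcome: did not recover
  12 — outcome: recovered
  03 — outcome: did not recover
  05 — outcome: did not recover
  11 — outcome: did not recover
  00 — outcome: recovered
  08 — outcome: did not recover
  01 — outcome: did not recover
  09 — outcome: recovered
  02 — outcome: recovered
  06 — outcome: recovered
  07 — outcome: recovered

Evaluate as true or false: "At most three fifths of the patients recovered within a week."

True

Truth condition: |A ∩ B| / |A| ≤ 3/5.
A (the restrictor) = {13, 04, 10, 12, 03, 05, 11, 00, 08, 01, 09, 02, 06, 07}, |A| = 14.
A ∩ B = {13, 04, 12, 00, 09, 02, 06, 07}, so |A ∩ B| = 8.
A ∖ B = {10, 03, 05, 11, 08, 01}, so |A ∖ B| = 6.
|A ∩ B|/|A| = 8/14, so the statement is true.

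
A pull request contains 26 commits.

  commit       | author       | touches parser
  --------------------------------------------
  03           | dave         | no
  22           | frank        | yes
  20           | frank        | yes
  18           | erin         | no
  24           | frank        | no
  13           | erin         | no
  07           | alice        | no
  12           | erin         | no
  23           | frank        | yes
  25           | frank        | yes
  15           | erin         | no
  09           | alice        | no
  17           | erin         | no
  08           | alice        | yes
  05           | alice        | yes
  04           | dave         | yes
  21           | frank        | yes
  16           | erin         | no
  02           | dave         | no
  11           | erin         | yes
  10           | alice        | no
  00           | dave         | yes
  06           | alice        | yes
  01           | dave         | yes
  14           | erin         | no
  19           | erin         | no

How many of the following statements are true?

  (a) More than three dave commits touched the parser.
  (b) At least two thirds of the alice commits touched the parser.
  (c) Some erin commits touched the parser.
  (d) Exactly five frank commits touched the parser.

2

(a) dave: |A| = 5, |A ∩ B| = 3; needs |A ∩ B| > 3 — false.
(b) alice: |A| = 6, |A ∩ B| = 3; needs |A ∩ B| / |A| ≥ 2/3 — false.
(c) erin: |A| = 9, |A ∩ B| = 1; needs A ∩ B ≠ ∅ (|A ∩ B| ≥ 1) — true.
(d) frank: |A| = 6, |A ∩ B| = 5; needs |A ∩ B| = 5 — true.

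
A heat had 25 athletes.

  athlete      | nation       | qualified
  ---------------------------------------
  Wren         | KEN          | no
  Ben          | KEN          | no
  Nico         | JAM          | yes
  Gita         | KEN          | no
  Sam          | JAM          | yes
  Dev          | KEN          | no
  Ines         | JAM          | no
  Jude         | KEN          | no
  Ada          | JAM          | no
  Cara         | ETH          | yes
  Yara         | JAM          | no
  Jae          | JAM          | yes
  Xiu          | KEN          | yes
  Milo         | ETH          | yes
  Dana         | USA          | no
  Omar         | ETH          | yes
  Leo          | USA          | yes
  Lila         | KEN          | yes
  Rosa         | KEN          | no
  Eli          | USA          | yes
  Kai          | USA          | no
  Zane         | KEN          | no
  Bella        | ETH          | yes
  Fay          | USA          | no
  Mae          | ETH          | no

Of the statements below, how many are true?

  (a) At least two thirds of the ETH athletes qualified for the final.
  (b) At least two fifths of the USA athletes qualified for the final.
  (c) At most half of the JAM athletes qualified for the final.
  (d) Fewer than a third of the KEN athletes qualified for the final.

4

(a) ETH: |A| = 5, |A ∩ B| = 4; needs |A ∩ B| / |A| ≥ 2/3 — true.
(b) USA: |A| = 5, |A ∩ B| = 2; needs |A ∩ B| / |A| ≥ 2/5 — true.
(c) JAM: |A| = 6, |A ∩ B| = 3; needs |A ∩ B| ≤ |A ∖ B| — true.
(d) KEN: |A| = 9, |A ∩ B| = 2; needs |A ∩ B| / |A| < 1/3 — true.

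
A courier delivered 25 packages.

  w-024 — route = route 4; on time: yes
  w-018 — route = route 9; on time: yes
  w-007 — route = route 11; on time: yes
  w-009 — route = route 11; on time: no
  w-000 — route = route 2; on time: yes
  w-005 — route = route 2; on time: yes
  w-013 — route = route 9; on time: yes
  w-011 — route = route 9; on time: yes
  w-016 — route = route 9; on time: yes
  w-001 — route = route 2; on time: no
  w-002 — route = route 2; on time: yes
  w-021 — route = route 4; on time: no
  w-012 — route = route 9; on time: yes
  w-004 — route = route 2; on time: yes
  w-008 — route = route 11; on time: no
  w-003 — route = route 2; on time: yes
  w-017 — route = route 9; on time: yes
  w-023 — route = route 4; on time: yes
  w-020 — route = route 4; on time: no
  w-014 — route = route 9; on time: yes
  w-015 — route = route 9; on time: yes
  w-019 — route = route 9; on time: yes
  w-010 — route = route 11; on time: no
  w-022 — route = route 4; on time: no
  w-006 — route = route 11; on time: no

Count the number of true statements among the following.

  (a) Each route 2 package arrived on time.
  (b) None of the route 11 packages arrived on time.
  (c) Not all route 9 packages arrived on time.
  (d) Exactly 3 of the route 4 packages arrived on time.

0

(a) route 2: |A| = 6, |A ∩ B| = 5; needs A ⊆ B, i.e. every element of A is in B (|A ∖ B| = 0) — false.
(b) route 11: |A| = 5, |A ∩ B| = 1; needs A ∩ B = ∅ (|A ∩ B| = 0) — false.
(c) route 9: |A| = 9, |A ∩ B| = 9; needs A ⊄ B (|A ∖ B| ≥ 1) — false.
(d) route 4: |A| = 5, |A ∩ B| = 2; needs |A ∩ B| = 3 — false.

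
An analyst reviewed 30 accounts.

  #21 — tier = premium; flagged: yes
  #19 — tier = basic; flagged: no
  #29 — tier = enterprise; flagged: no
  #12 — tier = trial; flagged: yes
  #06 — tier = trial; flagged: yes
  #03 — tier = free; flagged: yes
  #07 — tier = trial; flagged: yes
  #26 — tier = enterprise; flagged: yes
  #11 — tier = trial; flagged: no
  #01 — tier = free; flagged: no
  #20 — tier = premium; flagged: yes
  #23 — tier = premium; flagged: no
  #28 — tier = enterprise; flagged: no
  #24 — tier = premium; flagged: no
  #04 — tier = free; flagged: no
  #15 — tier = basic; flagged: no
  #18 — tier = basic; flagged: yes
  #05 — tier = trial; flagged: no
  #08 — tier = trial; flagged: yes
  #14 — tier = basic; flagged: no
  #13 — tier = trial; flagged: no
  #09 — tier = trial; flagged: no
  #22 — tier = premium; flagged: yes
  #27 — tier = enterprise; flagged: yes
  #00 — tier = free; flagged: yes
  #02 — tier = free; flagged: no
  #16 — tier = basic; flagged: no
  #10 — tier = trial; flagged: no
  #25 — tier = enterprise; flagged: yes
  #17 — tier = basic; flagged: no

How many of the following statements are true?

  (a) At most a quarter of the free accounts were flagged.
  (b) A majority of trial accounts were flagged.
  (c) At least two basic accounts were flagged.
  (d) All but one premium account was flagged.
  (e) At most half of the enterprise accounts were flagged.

0

(a) free: |A| = 5, |A ∩ B| = 2; needs |A ∩ B| / |A| ≤ 1/4 — false.
(b) trial: |A| = 9, |A ∩ B| = 4; needs |A ∩ B| > |A ∖ B| — false.
(c) basic: |A| = 6, |A ∩ B| = 1; needs |A ∩ B| ≥ 2 — false.
(d) premium: |A| = 5, |A ∩ B| = 3; needs |A ∖ B| = 1 — false.
(e) enterprise: |A| = 5, |A ∩ B| = 3; needs |A ∩ B| ≤ |A ∖ B| — false.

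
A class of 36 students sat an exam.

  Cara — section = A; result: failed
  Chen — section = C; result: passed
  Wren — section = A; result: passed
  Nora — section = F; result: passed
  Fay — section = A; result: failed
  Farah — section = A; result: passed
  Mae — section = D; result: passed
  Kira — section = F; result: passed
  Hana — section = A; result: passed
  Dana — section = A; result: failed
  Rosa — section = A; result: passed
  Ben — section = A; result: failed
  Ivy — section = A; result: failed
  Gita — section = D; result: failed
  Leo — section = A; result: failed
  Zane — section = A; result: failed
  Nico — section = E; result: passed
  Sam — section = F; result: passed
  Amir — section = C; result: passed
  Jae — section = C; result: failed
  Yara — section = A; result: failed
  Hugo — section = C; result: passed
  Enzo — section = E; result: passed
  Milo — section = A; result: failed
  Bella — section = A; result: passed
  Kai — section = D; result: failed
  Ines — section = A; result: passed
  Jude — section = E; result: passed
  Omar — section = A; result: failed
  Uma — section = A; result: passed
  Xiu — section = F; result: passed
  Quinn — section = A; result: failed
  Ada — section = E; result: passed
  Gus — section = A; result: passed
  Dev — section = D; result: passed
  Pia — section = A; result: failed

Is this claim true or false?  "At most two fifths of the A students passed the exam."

The determiner here denotes the relation: |A ∩ B| / |A| ≤ 2/5.
|A| = 20, |A ∩ B| = 8, |A ∖ B| = 12.
|A ∩ B|/|A| = 8/20, so the statement is true.

True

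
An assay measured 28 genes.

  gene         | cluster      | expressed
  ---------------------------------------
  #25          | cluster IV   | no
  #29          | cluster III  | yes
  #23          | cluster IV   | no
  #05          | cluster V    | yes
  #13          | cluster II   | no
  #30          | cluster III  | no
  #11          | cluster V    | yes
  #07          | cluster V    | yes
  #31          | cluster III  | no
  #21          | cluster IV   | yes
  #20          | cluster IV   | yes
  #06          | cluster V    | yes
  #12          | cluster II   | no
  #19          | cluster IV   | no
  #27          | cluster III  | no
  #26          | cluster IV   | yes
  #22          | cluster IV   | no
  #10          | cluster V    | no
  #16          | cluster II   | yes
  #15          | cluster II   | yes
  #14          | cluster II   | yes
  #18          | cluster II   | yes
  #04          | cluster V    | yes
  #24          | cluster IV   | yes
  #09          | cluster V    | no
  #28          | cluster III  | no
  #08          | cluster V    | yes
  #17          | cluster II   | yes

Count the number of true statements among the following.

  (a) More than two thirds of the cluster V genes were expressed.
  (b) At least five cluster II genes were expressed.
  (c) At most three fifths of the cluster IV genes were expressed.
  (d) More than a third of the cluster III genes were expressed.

3

(a) cluster V: |A| = 8, |A ∩ B| = 6; needs |A ∩ B| / |A| > 2/3 — true.
(b) cluster II: |A| = 7, |A ∩ B| = 5; needs |A ∩ B| ≥ 5 — true.
(c) cluster IV: |A| = 8, |A ∩ B| = 4; needs |A ∩ B| / |A| ≤ 3/5 — true.
(d) cluster III: |A| = 5, |A ∩ B| = 1; needs |A ∩ B| / |A| > 1/3 — false.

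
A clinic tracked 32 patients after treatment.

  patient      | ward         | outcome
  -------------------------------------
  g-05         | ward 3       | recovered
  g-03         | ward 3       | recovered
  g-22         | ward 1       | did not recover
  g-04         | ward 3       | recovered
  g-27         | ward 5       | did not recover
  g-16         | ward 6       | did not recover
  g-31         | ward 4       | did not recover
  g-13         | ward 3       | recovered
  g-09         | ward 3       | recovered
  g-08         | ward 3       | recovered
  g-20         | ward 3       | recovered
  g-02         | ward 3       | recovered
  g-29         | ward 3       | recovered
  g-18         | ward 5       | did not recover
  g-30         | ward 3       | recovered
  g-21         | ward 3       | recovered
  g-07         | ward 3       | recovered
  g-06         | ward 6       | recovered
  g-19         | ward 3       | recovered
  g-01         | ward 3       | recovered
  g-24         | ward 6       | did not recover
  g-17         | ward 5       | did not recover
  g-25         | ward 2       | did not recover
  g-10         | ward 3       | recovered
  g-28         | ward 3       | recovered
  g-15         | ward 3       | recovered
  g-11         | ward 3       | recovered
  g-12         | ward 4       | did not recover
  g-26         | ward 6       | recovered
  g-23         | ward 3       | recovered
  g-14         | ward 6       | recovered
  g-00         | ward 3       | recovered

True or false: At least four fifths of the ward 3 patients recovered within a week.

Truth condition: |A ∩ B| / |A| ≥ 4/5.
|A| = 20, |A ∩ B| = 20, |A ∖ B| = 0.
|A ∩ B|/|A| = 20/20, so the statement is true.

True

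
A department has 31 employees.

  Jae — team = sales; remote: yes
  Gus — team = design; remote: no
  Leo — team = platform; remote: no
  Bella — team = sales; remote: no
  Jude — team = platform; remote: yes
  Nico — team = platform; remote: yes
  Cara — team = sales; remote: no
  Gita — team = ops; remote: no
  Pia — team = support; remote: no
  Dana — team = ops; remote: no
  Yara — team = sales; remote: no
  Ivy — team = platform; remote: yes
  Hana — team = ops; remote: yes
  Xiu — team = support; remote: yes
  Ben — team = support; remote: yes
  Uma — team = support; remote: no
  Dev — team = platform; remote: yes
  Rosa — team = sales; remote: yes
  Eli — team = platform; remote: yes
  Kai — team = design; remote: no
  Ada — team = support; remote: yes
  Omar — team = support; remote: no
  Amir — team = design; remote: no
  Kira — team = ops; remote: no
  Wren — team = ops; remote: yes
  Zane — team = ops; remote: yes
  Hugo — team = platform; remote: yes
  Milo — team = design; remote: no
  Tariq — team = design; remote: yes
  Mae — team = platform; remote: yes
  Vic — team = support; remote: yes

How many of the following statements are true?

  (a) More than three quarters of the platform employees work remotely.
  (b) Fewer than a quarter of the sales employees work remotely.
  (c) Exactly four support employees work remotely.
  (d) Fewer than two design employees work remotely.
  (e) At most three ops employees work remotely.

(a) platform: |A| = 8, |A ∩ B| = 7; needs |A ∩ B| / |A| > 3/4 — true.
(b) sales: |A| = 5, |A ∩ B| = 2; needs |A ∩ B| / |A| < 1/4 — false.
(c) support: |A| = 7, |A ∩ B| = 4; needs |A ∩ B| = 4 — true.
(d) design: |A| = 5, |A ∩ B| = 1; needs |A ∩ B| < 2 — true.
(e) ops: |A| = 6, |A ∩ B| = 3; needs |A ∩ B| ≤ 3 — true.

4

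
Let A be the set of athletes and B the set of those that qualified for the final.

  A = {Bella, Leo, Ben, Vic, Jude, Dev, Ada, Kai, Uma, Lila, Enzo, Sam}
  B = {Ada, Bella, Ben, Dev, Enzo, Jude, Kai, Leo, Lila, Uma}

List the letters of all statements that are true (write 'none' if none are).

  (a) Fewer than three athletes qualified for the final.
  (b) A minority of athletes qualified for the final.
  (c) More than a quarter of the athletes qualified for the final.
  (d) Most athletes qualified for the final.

(c), (d)

|A| = 12, |A ∩ B| = 10, |A ∖ B| = 2.
(a) |A ∩ B| < 3: fails.
(b) |A ∩ B| < |A ∖ B|: fails.
(c) |A ∩ B| / |A| > 1/4: holds.
(d) |A ∩ B| > |A ∖ B|: holds.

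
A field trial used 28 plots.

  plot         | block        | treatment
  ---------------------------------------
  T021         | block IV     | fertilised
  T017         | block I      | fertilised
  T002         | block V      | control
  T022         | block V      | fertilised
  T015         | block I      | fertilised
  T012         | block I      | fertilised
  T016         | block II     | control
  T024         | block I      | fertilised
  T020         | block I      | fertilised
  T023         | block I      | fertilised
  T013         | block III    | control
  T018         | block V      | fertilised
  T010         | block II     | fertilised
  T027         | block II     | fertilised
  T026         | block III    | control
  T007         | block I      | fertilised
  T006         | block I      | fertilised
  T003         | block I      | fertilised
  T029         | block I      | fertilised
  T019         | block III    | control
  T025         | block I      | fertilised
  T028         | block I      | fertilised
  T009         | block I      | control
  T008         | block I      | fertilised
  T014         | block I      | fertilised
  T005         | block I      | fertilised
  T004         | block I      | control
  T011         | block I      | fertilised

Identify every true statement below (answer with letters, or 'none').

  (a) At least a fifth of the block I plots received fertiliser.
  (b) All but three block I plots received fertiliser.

|A| = 18, |A ∩ B| = 16, |A ∖ B| = 2.
(a) |A ∩ B| / |A| ≥ 1/5: holds.
(b) |A ∖ B| = 3: fails.

(a)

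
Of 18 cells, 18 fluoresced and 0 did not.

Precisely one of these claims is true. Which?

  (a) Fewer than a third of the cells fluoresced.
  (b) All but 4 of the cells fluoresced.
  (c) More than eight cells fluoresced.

(c)

|A| = 18, |A ∩ B| = 18, |A ∖ B| = 0.
(a) requires |A ∩ B| / |A| < 1/3: false.
(b) requires |A ∖ B| = 4: false.
(c) requires |A ∩ B| > 8: true.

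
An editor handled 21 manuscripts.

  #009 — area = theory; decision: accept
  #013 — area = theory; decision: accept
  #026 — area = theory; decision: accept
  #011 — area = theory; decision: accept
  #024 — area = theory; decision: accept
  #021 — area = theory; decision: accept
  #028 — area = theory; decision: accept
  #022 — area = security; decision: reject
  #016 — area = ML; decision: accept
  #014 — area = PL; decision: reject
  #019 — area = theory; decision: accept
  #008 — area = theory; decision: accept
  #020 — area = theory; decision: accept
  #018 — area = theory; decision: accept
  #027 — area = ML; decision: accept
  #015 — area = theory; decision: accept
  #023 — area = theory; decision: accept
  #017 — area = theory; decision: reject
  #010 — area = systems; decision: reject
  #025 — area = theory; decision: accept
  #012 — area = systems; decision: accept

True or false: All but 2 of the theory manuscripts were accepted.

Truth condition: |A ∖ B| = 2.
|A| = 15, |A ∩ B| = 14, |A ∖ B| = 1.
|A ∖ B| = 1, so the statement is false.

False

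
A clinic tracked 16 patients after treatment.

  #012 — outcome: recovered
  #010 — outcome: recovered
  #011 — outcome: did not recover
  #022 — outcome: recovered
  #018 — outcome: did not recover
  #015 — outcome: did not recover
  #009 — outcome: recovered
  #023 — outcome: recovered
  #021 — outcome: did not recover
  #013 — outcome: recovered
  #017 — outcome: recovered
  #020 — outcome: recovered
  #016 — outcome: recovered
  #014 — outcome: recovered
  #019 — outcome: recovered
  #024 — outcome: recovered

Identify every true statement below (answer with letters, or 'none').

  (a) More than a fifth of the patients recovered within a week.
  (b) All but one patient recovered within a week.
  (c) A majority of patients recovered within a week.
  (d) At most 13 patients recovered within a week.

|A| = 16, |A ∩ B| = 12, |A ∖ B| = 4.
(a) |A ∩ B| / |A| > 1/5: holds.
(b) |A ∖ B| = 1: fails.
(c) |A ∩ B| > |A ∖ B|: holds.
(d) |A ∩ B| ≤ 13: holds.

(a), (c), (d)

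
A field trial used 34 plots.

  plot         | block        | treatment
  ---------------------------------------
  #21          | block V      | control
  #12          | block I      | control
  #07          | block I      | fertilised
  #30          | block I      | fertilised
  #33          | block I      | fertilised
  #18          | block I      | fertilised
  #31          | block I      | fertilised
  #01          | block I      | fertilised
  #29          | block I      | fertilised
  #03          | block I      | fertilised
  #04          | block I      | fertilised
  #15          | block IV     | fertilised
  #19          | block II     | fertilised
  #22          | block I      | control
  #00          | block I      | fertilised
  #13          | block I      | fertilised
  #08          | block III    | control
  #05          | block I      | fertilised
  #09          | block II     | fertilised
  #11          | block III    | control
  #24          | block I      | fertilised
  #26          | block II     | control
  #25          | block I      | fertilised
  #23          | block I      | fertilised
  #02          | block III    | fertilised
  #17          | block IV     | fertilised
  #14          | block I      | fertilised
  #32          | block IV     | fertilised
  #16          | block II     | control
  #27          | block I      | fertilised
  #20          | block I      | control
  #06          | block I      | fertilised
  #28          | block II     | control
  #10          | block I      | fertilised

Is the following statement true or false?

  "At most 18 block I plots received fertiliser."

Truth condition: |A ∩ B| ≤ 18.
|A| = 22, |A ∩ B| = 19, |A ∖ B| = 3.
|A ∩ B| = 19, so the statement is false.

False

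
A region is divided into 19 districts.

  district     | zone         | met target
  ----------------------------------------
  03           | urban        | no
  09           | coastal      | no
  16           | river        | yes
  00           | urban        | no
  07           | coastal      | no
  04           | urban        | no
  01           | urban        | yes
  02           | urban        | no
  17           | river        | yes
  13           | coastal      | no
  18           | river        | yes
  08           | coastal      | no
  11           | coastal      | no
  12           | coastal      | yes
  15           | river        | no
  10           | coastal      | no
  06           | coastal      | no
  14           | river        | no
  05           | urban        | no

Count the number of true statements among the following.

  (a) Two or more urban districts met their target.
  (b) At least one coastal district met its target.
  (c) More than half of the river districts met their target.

(a) urban: |A| = 6, |A ∩ B| = 1; needs |A ∩ B| ≥ 2 — false.
(b) coastal: |A| = 8, |A ∩ B| = 1; needs A ∩ B ≠ ∅ (|A ∩ B| ≥ 1) — true.
(c) river: |A| = 5, |A ∩ B| = 3; needs |A ∩ B| > |A ∖ B| — true.

2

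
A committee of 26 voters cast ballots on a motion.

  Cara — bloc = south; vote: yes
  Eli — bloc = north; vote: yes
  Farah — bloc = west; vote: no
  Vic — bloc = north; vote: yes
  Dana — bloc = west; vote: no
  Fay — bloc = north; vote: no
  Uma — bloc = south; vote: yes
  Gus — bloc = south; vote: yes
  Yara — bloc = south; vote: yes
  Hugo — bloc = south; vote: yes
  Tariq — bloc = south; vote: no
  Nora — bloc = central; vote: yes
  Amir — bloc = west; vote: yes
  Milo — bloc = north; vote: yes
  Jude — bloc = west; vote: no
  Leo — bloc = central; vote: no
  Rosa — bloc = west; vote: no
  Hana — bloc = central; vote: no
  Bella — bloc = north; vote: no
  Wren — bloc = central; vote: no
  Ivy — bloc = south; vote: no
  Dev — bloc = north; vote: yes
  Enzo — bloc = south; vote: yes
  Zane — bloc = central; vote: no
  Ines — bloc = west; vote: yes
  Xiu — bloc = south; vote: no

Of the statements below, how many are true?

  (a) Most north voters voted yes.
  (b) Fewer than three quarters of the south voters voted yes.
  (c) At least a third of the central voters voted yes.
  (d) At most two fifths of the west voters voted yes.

(a) north: |A| = 6, |A ∩ B| = 4; needs |A ∩ B| > |A ∖ B| — true.
(b) south: |A| = 9, |A ∩ B| = 6; needs |A ∩ B| / |A| < 3/4 — true.
(c) central: |A| = 5, |A ∩ B| = 1; needs |A ∩ B| / |A| ≥ 1/3 — false.
(d) west: |A| = 6, |A ∩ B| = 2; needs |A ∩ B| / |A| ≤ 2/5 — true.

3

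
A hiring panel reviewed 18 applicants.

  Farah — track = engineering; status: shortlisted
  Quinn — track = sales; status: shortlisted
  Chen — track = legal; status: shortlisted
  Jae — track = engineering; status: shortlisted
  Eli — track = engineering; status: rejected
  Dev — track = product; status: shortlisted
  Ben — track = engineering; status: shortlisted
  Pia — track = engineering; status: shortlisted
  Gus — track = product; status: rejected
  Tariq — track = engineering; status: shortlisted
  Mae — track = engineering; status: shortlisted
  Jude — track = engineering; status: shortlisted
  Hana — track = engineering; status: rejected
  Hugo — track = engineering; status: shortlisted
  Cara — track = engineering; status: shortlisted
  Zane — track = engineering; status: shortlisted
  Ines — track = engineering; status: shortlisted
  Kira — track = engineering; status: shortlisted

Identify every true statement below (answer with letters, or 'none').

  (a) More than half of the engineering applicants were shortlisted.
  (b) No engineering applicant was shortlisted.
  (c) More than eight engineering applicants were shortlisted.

(a), (c)

|A| = 14, |A ∩ B| = 12, |A ∖ B| = 2.
(a) |A ∩ B| > |A ∖ B|: holds.
(b) A ∩ B = ∅ (|A ∩ B| = 0): fails.
(c) |A ∩ B| > 8: holds.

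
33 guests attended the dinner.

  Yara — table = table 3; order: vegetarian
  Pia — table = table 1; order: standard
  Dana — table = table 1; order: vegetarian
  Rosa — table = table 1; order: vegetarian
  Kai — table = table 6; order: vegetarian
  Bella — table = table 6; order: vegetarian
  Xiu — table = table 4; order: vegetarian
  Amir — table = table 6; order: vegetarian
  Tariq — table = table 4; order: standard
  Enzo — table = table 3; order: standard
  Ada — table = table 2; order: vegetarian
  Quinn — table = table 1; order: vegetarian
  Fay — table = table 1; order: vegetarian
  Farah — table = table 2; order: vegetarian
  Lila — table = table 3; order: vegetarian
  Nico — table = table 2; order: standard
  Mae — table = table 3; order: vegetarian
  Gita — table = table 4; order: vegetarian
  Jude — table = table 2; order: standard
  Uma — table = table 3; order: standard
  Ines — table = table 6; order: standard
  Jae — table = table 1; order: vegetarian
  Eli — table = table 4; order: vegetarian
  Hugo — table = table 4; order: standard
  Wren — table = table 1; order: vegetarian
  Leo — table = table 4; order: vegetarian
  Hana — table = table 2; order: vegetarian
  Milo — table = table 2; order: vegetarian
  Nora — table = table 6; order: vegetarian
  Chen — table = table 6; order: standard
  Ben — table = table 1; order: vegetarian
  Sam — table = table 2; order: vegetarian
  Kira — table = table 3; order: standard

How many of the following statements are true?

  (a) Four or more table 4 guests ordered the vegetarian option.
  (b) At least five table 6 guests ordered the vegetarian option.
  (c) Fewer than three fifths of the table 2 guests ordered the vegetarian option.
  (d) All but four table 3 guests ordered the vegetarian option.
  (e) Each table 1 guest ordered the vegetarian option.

(a) table 4: |A| = 6, |A ∩ B| = 4; needs |A ∩ B| ≥ 4 — true.
(b) table 6: |A| = 6, |A ∩ B| = 4; needs |A ∩ B| ≥ 5 — false.
(c) table 2: |A| = 7, |A ∩ B| = 5; needs |A ∩ B| / |A| < 3/5 — false.
(d) table 3: |A| = 6, |A ∩ B| = 3; needs |A ∖ B| = 4 — false.
(e) table 1: |A| = 8, |A ∩ B| = 7; needs A ⊆ B, i.e. every element of A is in B (|A ∖ B| = 0) — false.

1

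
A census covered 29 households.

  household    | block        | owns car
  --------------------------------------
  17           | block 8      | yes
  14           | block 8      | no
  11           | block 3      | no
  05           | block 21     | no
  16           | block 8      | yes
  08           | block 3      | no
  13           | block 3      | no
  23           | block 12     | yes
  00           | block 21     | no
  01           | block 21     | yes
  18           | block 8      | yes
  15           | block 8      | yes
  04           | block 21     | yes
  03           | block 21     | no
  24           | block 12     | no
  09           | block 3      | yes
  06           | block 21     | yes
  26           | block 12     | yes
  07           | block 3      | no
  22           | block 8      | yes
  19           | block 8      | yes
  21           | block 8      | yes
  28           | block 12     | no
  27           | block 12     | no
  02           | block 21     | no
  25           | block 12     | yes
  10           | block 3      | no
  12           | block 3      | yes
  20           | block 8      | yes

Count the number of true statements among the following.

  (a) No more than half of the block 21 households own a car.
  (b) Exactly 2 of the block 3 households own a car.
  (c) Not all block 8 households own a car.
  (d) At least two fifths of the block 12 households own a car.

(a) block 21: |A| = 7, |A ∩ B| = 3; needs |A ∩ B| ≤ |A ∖ B| — true.
(b) block 3: |A| = 7, |A ∩ B| = 2; needs |A ∩ B| = 2 — true.
(c) block 8: |A| = 9, |A ∩ B| = 8; needs A ⊄ B (|A ∖ B| ≥ 1) — true.
(d) block 12: |A| = 6, |A ∩ B| = 3; needs |A ∩ B| / |A| ≥ 2/5 — true.

4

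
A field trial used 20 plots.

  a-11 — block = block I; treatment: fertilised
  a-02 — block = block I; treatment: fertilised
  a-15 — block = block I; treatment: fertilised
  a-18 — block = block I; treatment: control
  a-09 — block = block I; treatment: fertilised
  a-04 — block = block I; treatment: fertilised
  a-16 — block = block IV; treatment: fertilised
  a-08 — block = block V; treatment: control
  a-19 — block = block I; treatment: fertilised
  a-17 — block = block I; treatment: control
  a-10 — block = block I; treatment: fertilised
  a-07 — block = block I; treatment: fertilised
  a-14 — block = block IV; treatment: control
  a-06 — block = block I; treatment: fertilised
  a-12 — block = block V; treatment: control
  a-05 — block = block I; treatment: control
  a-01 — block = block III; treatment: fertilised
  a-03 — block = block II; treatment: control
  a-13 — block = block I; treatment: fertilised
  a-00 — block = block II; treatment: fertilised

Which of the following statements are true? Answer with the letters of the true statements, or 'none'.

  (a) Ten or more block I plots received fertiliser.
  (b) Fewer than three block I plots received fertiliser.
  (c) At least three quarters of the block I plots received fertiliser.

(a), (c)

|A| = 13, |A ∩ B| = 10, |A ∖ B| = 3.
(a) |A ∩ B| ≥ 10: holds.
(b) |A ∩ B| < 3: fails.
(c) |A ∩ B| / |A| ≥ 3/4: holds.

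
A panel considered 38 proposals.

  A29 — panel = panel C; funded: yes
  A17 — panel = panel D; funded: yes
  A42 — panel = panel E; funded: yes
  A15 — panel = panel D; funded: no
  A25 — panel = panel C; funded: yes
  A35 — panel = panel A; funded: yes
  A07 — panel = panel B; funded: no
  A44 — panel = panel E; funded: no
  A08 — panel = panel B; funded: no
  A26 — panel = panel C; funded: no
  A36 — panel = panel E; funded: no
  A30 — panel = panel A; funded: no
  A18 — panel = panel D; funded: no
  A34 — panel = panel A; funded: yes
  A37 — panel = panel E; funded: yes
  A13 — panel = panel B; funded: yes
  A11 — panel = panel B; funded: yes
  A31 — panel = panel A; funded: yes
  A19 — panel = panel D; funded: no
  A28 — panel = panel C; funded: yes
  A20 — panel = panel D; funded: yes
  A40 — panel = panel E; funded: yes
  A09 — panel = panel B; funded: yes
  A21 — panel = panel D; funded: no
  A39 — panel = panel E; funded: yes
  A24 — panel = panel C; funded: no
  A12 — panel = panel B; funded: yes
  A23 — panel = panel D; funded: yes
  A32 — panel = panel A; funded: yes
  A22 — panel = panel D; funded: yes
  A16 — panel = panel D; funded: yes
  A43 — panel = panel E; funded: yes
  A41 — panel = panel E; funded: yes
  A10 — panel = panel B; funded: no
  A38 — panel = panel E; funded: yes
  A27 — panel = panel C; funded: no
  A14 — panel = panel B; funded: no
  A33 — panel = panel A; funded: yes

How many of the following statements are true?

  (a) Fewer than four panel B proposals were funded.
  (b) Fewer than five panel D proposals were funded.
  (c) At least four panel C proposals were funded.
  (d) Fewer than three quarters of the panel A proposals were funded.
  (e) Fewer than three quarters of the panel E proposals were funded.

(a) panel B: |A| = 8, |A ∩ B| = 4; needs |A ∩ B| < 4 — false.
(b) panel D: |A| = 9, |A ∩ B| = 5; needs |A ∩ B| < 5 — false.
(c) panel C: |A| = 6, |A ∩ B| = 3; needs |A ∩ B| ≥ 4 — false.
(d) panel A: |A| = 6, |A ∩ B| = 5; needs |A ∩ B| / |A| < 3/4 — false.
(e) panel E: |A| = 9, |A ∩ B| = 7; needs |A ∩ B| / |A| < 3/4 — false.

0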